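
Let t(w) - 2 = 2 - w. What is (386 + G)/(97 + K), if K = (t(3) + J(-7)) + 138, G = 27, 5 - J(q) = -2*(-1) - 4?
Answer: 413/243 ≈ 1.6996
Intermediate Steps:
J(q) = 7 (J(q) = 5 - (-2*(-1) - 4) = 5 - (2 - 4) = 5 - 1*(-2) = 5 + 2 = 7)
t(w) = 4 - w (t(w) = 2 + (2 - w) = 4 - w)
K = 146 (K = ((4 - 1*3) + 7) + 138 = ((4 - 3) + 7) + 138 = (1 + 7) + 138 = 8 + 138 = 146)
(386 + G)/(97 + K) = (386 + 27)/(97 + 146) = 413/243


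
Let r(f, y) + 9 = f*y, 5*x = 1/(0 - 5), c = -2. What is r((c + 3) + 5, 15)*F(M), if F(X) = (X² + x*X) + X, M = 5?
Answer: 12069/5 ≈ 2413.8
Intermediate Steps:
x = -1/25 (x = 1/(5*(0 - 5)) = (⅕)/(-5) = (⅕)*(-⅕) = -1/25 ≈ -0.040000)
r(f, y) = -9 + f*y
F(X) = X² + 24*X/25 (F(X) = (X² - X/25) + X = X² + 24*X/25)
r((c + 3) + 5, 15)*F(M) = (-9 + ((-2 + 3) + 5)*15)*((1/25)*5*(24 + 25*5)) = (-9 + (1 + 5)*15)*((1/25)*5*(24 + 125)) = (-9 + 6*15)*((1/25)*5*149) = (-9 + 90)*(149/5) = 81*(149/5) = 12069/5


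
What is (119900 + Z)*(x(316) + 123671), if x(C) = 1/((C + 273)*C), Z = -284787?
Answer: -3795392248868835/186124 ≈ -2.0392e+10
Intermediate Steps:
x(C) = 1/(C*(273 + C)) (x(C) = 1/((273 + C)*C) = 1/(C*(273 + C)))
(119900 + Z)*(x(316) + 123671) = (119900 - 284787)*(1/(316*(273 + 316)) + 123671) = -164887*((1/316)/589 + 123671) = -164887*((1/316)*(1/589) + 123671) = -164887*(1/186124 + 123671) = -164887*23018141205/186124 = -3795392248868835/186124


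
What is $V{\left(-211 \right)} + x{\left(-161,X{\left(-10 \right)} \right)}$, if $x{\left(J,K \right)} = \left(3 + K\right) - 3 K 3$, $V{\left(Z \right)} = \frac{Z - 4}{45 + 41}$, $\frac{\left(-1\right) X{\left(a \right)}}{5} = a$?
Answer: $- \frac{47705}{2} \approx -23853.0$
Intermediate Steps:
$X{\left(a \right)} = - 5 a$
$V{\left(Z \right)} = - \frac{2}{43} + \frac{Z}{86}$ ($V{\left(Z \right)} = \frac{-4 + Z}{86} = \left(-4 + Z\right) \frac{1}{86} = - \frac{2}{43} + \frac{Z}{86}$)
$x{\left(J,K \right)} = - 9 K \left(3 + K\right)$ ($x{\left(J,K \right)} = \left(3 + K\right) \left(- 9 K\right) = - 9 K \left(3 + K\right)$)
$V{\left(-211 \right)} + x{\left(-161,X{\left(-10 \right)} \right)} = \left(- \frac{2}{43} + \frac{1}{86} \left(-211\right)\right) - 9 \left(\left(-5\right) \left(-10\right)\right) \left(3 - -50\right) = \left(- \frac{2}{43} - \frac{211}{86}\right) - 450 \left(3 + 50\right) = - \frac{5}{2} - 450 \cdot 53 = - \frac{5}{2} - 23850 = - \frac{47705}{2}$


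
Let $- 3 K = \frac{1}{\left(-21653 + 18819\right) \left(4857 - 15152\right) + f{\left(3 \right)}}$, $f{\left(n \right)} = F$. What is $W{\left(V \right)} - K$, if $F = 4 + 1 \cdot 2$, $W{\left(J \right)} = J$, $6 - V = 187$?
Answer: $- \frac{15842587547}{87528108} \approx -181.0$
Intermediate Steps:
$V = -181$ ($V = 6 - 187 = -181$)
$F = 6$ ($F = 4 + 2 = 6$)
$f{\left(n \right)} = 6$
$K = - \frac{1}{87528108}$ ($K = - \frac{1}{3 \left(\left(-21653 + 18819\right) \left(4857 - 15152\right) + 6\right)} = - \frac{1}{3 \left(\left(-2834\right) \left(-10295\right) + 6\right)} = - \frac{1}{3 \left(29176030 + 6\right)} = - \frac{1}{3 \cdot 29176036} = \left(- \frac{1}{3}\right) \frac{1}{29176036} = - \frac{1}{87528108} \approx -1.1425 \cdot 10^{-8}$)
$W{\left(V \right)} - K = -181 - - \frac{1}{87528108} = -181 + \frac{1}{87528108} = - \frac{15842587547}{87528108}$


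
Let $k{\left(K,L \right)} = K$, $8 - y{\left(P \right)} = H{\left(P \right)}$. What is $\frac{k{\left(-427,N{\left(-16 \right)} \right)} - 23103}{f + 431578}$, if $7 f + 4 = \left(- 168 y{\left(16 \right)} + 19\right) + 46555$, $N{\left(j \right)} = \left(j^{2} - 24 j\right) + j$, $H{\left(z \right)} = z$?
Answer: $- \frac{16471}{306896} \approx -0.05367$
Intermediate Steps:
$y{\left(P \right)} = 8 - P$
$N{\left(j \right)} = j^{2} - 23 j$
$f = \frac{47914}{7}$ ($f = - \frac{4}{7} + \frac{\left(- 168 \left(8 - 16\right) + 19\right) + 46555}{7} = - \frac{4}{7} + \frac{\left(\left(-168\right) \left(-8\right) + 19\right) + 46555}{7} = - \frac{4}{7} + \frac{\left(1344 + 19\right) + 46555}{7} = - \frac{4}{7} + \frac{1363 + 46555}{7} = - \frac{4}{7} + \frac{1}{7} \cdot 47918 = - \frac{4}{7} + \frac{47918}{7} = \frac{47914}{7} \approx 6844.9$)
$\frac{k{\left(-427,N{\left(-16 \right)} \right)} - 23103}{f + 431578} = \frac{-427 - 23103}{\frac{47914}{7} + 431578} = - \frac{23530}{\frac{3068960}{7}} = \left(-23530\right) \frac{7}{3068960} = - \frac{16471}{306896}$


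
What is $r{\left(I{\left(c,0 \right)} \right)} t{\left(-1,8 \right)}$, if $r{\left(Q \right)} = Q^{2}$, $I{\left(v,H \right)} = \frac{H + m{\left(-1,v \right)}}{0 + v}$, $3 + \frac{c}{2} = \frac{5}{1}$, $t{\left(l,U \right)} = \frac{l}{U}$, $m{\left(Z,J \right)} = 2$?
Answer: $- \frac{1}{32} \approx -0.03125$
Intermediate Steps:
$c = 4$ ($c = -6 + 2 \cdot \frac{5}{1} = -6 + 2 \cdot 5 \cdot 1 = -6 + 2 \cdot 5 = -6 + 10 = 4$)
$I{\left(v,H \right)} = \frac{2 + H}{v}$ ($I{\left(v,H \right)} = \frac{H + 2}{0 + v} = \frac{2 + H}{v}$)
$r{\left(I{\left(c,0 \right)} \right)} t{\left(-1,8 \right)} = \left(\frac{2 + 0}{4}\right)^{2} \left(- \frac{1}{8}\right) = \left(\frac{1}{4} \cdot 2\right)^{2} \left(\left(-1\right) \frac{1}{8}\right) = \left(\frac{1}{2}\right)^{2} \left(- \frac{1}{8}\right) = \frac{1}{4} \left(- \frac{1}{8}\right) = - \frac{1}{32}$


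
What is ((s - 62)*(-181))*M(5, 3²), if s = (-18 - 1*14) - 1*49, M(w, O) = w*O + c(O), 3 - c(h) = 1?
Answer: 1216501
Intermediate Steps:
c(h) = 2 (c(h) = 3 - 1*1 = 3 - 1 = 2)
M(w, O) = 2 + O*w (M(w, O) = w*O + 2 = O*w + 2 = 2 + O*w)
s = -81 (s = (-18 - 14) - 49 = -32 - 49 = -81)
((s - 62)*(-181))*M(5, 3²) = ((-81 - 62)*(-181))*(2 + 3²*5) = (-143*(-181))*(2 + 9*5) = 25883*(2 + 45) = 25883*47 = 1216501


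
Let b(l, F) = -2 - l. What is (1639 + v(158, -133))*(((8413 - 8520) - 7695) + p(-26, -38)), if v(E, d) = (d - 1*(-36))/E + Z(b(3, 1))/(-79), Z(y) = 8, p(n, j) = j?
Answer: -1014688080/79 ≈ -1.2844e+7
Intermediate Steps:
v(E, d) = -8/79 + (36 + d)/E (v(E, d) = (d - 1*(-36))/E + 8/(-79) = (d + 36)/E + 8*(-1/79) = (36 + d)/E - 8/79 = -8/79 + (36 + d)/E)
(1639 + v(158, -133))*(((8413 - 8520) - 7695) + p(-26, -38)) = (1639 + (36 - 133 - 8/79*158)/158)*(((8413 - 8520) - 7695) - 38) = (1639 + (36 - 133 - 16)/158)*((-107 - 7695) - 38) = (1639 + (1/158)*(-113))*(-7802 - 38) = (1639 - 113/158)*(-7840) = (258849/158)*(-7840) = -1014688080/79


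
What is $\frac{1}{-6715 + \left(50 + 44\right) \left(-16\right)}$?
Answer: $- \frac{1}{8219} \approx -0.00012167$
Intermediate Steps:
$\frac{1}{-6715 + \left(50 + 44\right) \left(-16\right)} = \frac{1}{-6715 + 94 \left(-16\right)} = \frac{1}{-6715 - 1504} = \frac{1}{-8219} = - \frac{1}{8219}$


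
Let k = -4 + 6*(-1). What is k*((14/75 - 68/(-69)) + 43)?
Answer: -50798/115 ≈ -441.72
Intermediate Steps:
k = -10 (k = -4 - 6 = -10)
k*((14/75 - 68/(-69)) + 43) = -10*((14/75 - 68/(-69)) + 43) = -10*((14*(1/75) - 68*(-1/69)) + 43) = -10*((14/75 + 68/69) + 43) = -10*(674/575 + 43) = -10*25399/575 = -50798/115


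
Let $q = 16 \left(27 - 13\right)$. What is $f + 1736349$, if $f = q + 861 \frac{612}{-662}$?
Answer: $\frac{574542197}{331} \approx 1.7358 \cdot 10^{6}$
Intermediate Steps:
$q = 224$ ($q = 16 \cdot 14 = 224$)
$f = - \frac{189322}{331}$ ($f = 224 + 861 \frac{612}{-662} = 224 + 861 \cdot 612 \left(- \frac{1}{662}\right) = 224 + 861 \left(- \frac{306}{331}\right) = 224 - \frac{263466}{331} = - \frac{189322}{331} \approx -571.97$)
$f + 1736349 = - \frac{189322}{331} + 1736349 = \frac{574542197}{331}$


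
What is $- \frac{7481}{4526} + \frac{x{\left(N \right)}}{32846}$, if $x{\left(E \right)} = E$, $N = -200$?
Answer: $- \frac{123313063}{74330498} \approx -1.659$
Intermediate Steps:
$- \frac{7481}{4526} + \frac{x{\left(N \right)}}{32846} = - \frac{7481}{4526} - \frac{200}{32846} = \left(-7481\right) \frac{1}{4526} - \frac{100}{16423} = - \frac{7481}{4526} - \frac{100}{16423} = - \frac{123313063}{74330498}$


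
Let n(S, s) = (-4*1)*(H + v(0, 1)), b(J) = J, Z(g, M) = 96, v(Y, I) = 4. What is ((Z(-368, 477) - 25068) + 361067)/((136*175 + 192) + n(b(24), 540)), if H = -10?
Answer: 336095/24016 ≈ 13.995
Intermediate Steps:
n(S, s) = 24 (n(S, s) = (-4*1)*(-10 + 4) = -4*(-6) = 24)
((Z(-368, 477) - 25068) + 361067)/((136*175 + 192) + n(b(24), 540)) = ((96 - 25068) + 361067)/((136*175 + 192) + 24) = (-24972 + 361067)/((23800 + 192) + 24) = 336095/(23992 + 24) = 336095/24016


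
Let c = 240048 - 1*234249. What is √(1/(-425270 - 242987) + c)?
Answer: √2589644456597894/668257 ≈ 76.151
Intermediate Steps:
c = 5799 (c = 240048 - 234249 = 5799)
√(1/(-425270 - 242987) + c) = √(1/(-425270 - 242987) + 5799) = √(1/(-668257) + 5799) = √(-1/668257 + 5799) = √(3875222342/668257) = √2589644456597894/668257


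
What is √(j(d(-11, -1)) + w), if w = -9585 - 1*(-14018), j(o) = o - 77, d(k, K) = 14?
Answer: √4370 ≈ 66.106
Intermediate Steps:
j(o) = -77 + o
w = 4433 (w = -9585 + 14018 = 4433)
√(j(d(-11, -1)) + w) = √((-77 + 14) + 4433) = √(-63 + 4433) = √4370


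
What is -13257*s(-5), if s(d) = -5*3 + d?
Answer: 265140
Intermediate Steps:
s(d) = -15 + d
-13257*s(-5) = -13257*(-15 - 5) = -13257*(-20) = 265140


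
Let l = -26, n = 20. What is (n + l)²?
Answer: 36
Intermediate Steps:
(n + l)² = (20 - 26)² = (-6)² = 36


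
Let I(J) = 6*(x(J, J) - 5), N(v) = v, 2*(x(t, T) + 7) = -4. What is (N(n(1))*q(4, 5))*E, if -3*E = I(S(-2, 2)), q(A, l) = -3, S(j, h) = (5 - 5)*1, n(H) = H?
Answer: -84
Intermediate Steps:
S(j, h) = 0 (S(j, h) = 0*1 = 0)
x(t, T) = -9 (x(t, T) = -7 + (1/2)*(-4) = -7 - 2 = -9)
I(J) = -84 (I(J) = 6*(-9 - 5) = 6*(-14) = -84)
E = 28 (E = -1/3*(-84) = 28)
(N(n(1))*q(4, 5))*E = (1*(-3))*28 = -3*28 = -84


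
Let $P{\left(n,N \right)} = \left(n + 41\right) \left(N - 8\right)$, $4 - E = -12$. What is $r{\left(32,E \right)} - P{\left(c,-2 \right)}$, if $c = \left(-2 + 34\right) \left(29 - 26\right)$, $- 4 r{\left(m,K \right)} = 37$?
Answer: $\frac{5443}{4} \approx 1360.8$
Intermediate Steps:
$E = 16$ ($E = 4 - -12 = 4 + 12 = 16$)
$r{\left(m,K \right)} = - \frac{37}{4}$ ($r{\left(m,K \right)} = \left(- \frac{1}{4}\right) 37 = - \frac{37}{4}$)
$c = 96$ ($c = 32 \cdot 3 = 96$)
$P{\left(n,N \right)} = \left(-8 + N\right) \left(41 + n\right)$ ($P{\left(n,N \right)} = \left(41 + n\right) \left(-8 + N\right) = \left(-8 + N\right) \left(41 + n\right)$)
$r{\left(32,E \right)} - P{\left(c,-2 \right)} = - \frac{37}{4} - \left(-328 - 768 + 41 \left(-2\right) - 192\right) = - \frac{37}{4} - \left(-328 - 768 - 82 - 192\right) = - \frac{37}{4} - -1370 = - \frac{37}{4} + 1370 = \frac{5443}{4}$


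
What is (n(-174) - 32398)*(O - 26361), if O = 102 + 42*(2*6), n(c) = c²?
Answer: 54652110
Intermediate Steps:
O = 606 (O = 102 + 42*12 = 102 + 504 = 606)
(n(-174) - 32398)*(O - 26361) = ((-174)² - 32398)*(606 - 26361) = (30276 - 32398)*(-25755) = -2122*(-25755) = 54652110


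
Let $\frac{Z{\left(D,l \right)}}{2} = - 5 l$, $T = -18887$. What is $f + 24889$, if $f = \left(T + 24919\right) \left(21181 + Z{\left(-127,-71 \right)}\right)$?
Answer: $132071401$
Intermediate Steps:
$Z{\left(D,l \right)} = - 10 l$ ($Z{\left(D,l \right)} = 2 \left(- 5 l\right) = - 10 l$)
$f = 132046512$ ($f = \left(-18887 + 24919\right) \left(21181 - -710\right) = 6032 \left(21181 + 710\right) = 6032 \cdot 21891 = 132046512$)
$f + 24889 = 132046512 + 24889 = 132071401$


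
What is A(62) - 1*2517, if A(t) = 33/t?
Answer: -156021/62 ≈ -2516.5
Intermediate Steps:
A(62) - 1*2517 = 33/62 - 1*2517 = 33*(1/62) - 2517 = 33/62 - 2517 = -156021/62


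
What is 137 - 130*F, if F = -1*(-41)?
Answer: -5193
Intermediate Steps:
F = 41
137 - 130*F = 137 - 130*41 = 137 - 5330 = -5193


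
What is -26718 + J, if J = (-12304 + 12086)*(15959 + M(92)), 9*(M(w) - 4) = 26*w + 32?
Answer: -10696100/3 ≈ -3.5654e+6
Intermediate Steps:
M(w) = 68/9 + 26*w/9 (M(w) = 4 + (26*w + 32)/9 = 4 + (32 + 26*w)/9 = 4 + (32/9 + 26*w/9) = 68/9 + 26*w/9)
J = -10615946/3 (J = (-12304 + 12086)*(15959 + (68/9 + (26/9)*92)) = -218*(15959 + (68/9 + 2392/9)) = -218*(15959 + 820/3) = -218*48697/3 = -10615946/3 ≈ -3.5386e+6)
-26718 + J = -26718 - 10615946/3 = -10696100/3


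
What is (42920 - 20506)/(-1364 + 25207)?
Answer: 22414/23843 ≈ 0.94007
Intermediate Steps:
(42920 - 20506)/(-1364 + 25207) = 22414/23843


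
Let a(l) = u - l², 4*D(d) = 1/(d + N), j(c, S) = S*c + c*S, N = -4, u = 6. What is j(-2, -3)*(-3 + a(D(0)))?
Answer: 2301/64 ≈ 35.953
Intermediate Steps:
j(c, S) = 2*S*c (j(c, S) = S*c + S*c = 2*S*c)
D(d) = 1/(4*(-4 + d)) (D(d) = 1/(4*(d - 4)) = 1/(4*(-4 + d)))
a(l) = 6 - l²
j(-2, -3)*(-3 + a(D(0))) = (2*(-3)*(-2))*(-3 + (6 - (1/(4*(-4 + 0)))²)) = 12*(-3 + (6 - ((¼)/(-4))²)) = 12*(-3 + (6 - ((¼)*(-¼))²)) = 12*(-3 + (6 - (-1/16)²)) = 12*(-3 + (6 - 1*1/256)) = 12*(-3 + (6 - 1/256)) = 12*(-3 + 1535/256) = 12*(767/256) = 2301/64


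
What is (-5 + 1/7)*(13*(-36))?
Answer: 15912/7 ≈ 2273.1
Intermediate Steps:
(-5 + 1/7)*(13*(-36)) = (-5 + ⅐)*(-468) = -34/7*(-468) = 15912/7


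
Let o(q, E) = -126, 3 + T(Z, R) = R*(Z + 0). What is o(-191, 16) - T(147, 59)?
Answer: -8796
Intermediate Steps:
T(Z, R) = -3 + R*Z (T(Z, R) = -3 + R*(Z + 0) = -3 + R*Z)
o(-191, 16) - T(147, 59) = -126 - (-3 + 59*147) = -126 - (-3 + 8673) = -126 - 1*8670 = -126 - 8670 = -8796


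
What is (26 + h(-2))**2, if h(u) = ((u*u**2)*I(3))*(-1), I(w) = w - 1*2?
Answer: 1156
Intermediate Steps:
I(w) = -2 + w (I(w) = w - 2 = -2 + w)
h(u) = -u**3 (h(u) = ((u*u**2)*(-2 + 3))*(-1) = (u**3*1)*(-1) = u**3*(-1) = -u**3)
(26 + h(-2))**2 = (26 - 1*(-2)**3)**2 = (26 - 1*(-8))**2 = (26 + 8)**2 = 34**2 = 1156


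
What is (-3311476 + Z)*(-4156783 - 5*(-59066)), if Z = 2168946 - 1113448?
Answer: 8711353016034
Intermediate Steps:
Z = 1055498
(-3311476 + Z)*(-4156783 - 5*(-59066)) = (-3311476 + 1055498)*(-4156783 - 5*(-59066)) = -2255978*(-4156783 + 295330) = -2255978*(-3861453) = 8711353016034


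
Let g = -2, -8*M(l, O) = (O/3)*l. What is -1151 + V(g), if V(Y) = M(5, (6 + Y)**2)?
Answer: -3463/3 ≈ -1154.3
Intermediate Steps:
M(l, O) = -O*l/24 (M(l, O) = -O/3*l/8 = -O*l/24)
V(Y) = -5*(6 + Y)**2/24 (V(Y) = -1/24*(6 + Y)**2*5 = -5*(6 + Y)**2/24)
-1151 + V(g) = -1151 - 5*(6 - 2)**2/24 = -1151 - 5/24*4**2 = -1151 - 5/24*16 = -1151 - 10/3 = -3463/3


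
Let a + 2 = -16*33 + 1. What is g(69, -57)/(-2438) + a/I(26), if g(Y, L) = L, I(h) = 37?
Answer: -1287593/90206 ≈ -14.274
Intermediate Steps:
a = -529 (a = -2 + (-16*33 + 1) = -2 + (-528 + 1) = -2 - 527 = -529)
g(69, -57)/(-2438) + a/I(26) = -57/(-2438) - 529/37 = -57*(-1/2438) - 529*1/37 = 57/2438 - 529/37 = -1287593/90206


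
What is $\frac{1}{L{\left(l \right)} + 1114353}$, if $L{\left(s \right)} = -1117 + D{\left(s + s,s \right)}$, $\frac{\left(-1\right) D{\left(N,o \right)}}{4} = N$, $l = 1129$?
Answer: $\frac{1}{1104204} \approx 9.0563 \cdot 10^{-7}$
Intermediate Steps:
$D{\left(N,o \right)} = - 4 N$
$L{\left(s \right)} = -1117 - 8 s$ ($L{\left(s \right)} = -1117 - 4 \left(s + s\right) = -1117 - 4 \cdot 2 s = -1117 - 8 s$)
$\frac{1}{L{\left(l \right)} + 1114353} = \frac{1}{\left(-1117 - 9032\right) + 1114353} = \frac{1}{-10149 + 1114353} = \frac{1}{1104204}$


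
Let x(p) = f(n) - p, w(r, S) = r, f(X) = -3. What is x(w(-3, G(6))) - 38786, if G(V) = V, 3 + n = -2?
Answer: -38786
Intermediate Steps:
n = -5 (n = -3 - 2 = -5)
x(p) = -3 - p
x(w(-3, G(6))) - 38786 = (-3 - 1*(-3)) - 38786 = (-3 + 3) - 38786 = 0 - 38786 = -38786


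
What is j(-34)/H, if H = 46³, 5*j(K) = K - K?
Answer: 0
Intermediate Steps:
j(K) = 0 (j(K) = (K - K)/5 = (⅕)*0 = 0)
H = 97336
j(-34)/H = 0/97336 = 0*(1/97336) = 0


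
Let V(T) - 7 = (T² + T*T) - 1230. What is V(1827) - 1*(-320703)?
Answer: 6995338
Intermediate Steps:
V(T) = -1223 + 2*T² (V(T) = 7 + ((T² + T*T) - 1230) = 7 + ((T² + T²) - 1230) = 7 + (2*T² - 1230) = 7 + (-1230 + 2*T²) = -1223 + 2*T²)
V(1827) - 1*(-320703) = (-1223 + 2*1827²) - 1*(-320703) = (-1223 + 2*3337929) + 320703 = (-1223 + 6675858) + 320703 = 6674635 + 320703 = 6995338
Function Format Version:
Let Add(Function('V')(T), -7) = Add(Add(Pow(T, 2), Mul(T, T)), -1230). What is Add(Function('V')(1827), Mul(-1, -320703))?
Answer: 6995338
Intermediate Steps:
Function('V')(T) = Add(-1223, Mul(2, Pow(T, 2))) (Function('V')(T) = Add(7, Add(Add(Pow(T, 2), Mul(T, T)), -1230)) = Add(7, Add(Add(Pow(T, 2), Pow(T, 2)), -1230)) = Add(7, Add(Mul(2, Pow(T, 2)), -1230)) = Add(7, Add(-1230, Mul(2, Pow(T, 2)))) = Add(-1223, Mul(2, Pow(T, 2))))
Add(Function('V')(1827), Mul(-1, -320703)) = Add(Add(-1223, Mul(2, Pow(1827, 2))), Mul(-1, -320703)) = Add(Add(-1223, Mul(2, 3337929)), 320703) = Add(Add(-1223, 6675858), 320703) = Add(6674635, 320703) = 6995338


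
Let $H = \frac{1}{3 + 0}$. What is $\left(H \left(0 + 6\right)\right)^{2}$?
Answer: $4$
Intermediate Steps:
$H = \frac{1}{3} \approx 0.33333$
$\left(H \left(0 + 6\right)\right)^{2} = \left(\frac{0 + 6}{3}\right)^{2} = \left(\frac{1}{3} \cdot 6\right)^{2} = 2^{2} = 4$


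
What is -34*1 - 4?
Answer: -38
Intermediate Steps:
-34*1 - 4 = -34 - 4 = -38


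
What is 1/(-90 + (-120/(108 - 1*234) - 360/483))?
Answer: -483/43370 ≈ -0.011137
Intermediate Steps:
1/(-90 + (-120/(108 - 1*234) - 360/483)) = 1/(-90 + (-120/(108 - 234) - 360*1/483)) = 1/(-90 + (-120/(-126) - 120/161)) = 1/(-90 + (-120*(-1/126) - 120/161)) = 1/(-90 + (20/21 - 120/161)) = 1/(-90 + 100/483) = 1/(-43370/483) = -483/43370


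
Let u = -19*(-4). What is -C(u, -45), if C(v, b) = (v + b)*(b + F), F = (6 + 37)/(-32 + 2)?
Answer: 43183/30 ≈ 1439.4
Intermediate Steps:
F = -43/30 (F = 43/(-30) = 43*(-1/30) = -43/30 ≈ -1.4333)
u = 76
C(v, b) = (-43/30 + b)*(b + v) (C(v, b) = (v + b)*(b - 43/30) = (b + v)*(-43/30 + b) = (-43/30 + b)*(b + v))
-C(u, -45) = -((-45)² - 43/30*(-45) - 43/30*76 - 45*76) = -(2025 + 129/2 - 1634/15 - 3420) = -1*(-43183/30) = 43183/30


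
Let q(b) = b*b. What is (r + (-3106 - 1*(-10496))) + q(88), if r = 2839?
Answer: 17973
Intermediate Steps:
q(b) = b²
(r + (-3106 - 1*(-10496))) + q(88) = (2839 + (-3106 - 1*(-10496))) + 88² = (2839 + (-3106 + 10496)) + 7744 = (2839 + 7390) + 7744 = 10229 + 7744 = 17973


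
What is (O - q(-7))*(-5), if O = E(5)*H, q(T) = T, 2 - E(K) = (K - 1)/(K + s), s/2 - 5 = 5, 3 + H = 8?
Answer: -81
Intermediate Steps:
H = 5 (H = -3 + 8 = 5)
s = 20 (s = 10 + 2*5 = 10 + 10 = 20)
E(K) = 2 - (-1 + K)/(20 + K) (E(K) = 2 - (K - 1)/(K + 20) = 2 - (-1 + K)/(20 + K))
O = 46/5 (O = ((41 + 5)/(20 + 5))*5 = (46/25)*5 = 46/5 ≈ 9.2000)
(O - q(-7))*(-5) = (46/5 - 1*(-7))*(-5) = (46/5 + 7)*(-5) = (81/5)*(-5) = -81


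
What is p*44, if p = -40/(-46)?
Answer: 880/23 ≈ 38.261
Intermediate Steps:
p = 20/23 (p = -40*(-1/46) = 20/23 ≈ 0.86957)
p*44 = (20/23)*44 = 880/23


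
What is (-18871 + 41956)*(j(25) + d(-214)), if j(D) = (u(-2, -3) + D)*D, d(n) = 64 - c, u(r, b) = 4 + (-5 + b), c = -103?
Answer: 15974820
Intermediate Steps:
u(r, b) = -1 + b
d(n) = 167 (d(n) = 64 - 1*(-103) = 64 + 103 = 167)
j(D) = D*(-4 + D) (j(D) = ((-1 - 3) + D)*D = (-4 + D)*D = D*(-4 + D))
(-18871 + 41956)*(j(25) + d(-214)) = (-18871 + 41956)*(25*(-4 + 25) + 167) = 23085*(25*21 + 167) = 23085*(525 + 167) = 23085*692 = 15974820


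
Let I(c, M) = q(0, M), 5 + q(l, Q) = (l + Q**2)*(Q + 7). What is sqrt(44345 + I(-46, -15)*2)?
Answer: sqrt(40735) ≈ 201.83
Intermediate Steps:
q(l, Q) = -5 + (7 + Q)*(l + Q**2) (q(l, Q) = -5 + (l + Q**2)*(Q + 7) = -5 + (l + Q**2)*(7 + Q) = -5 + (7 + Q)*(l + Q**2))
I(c, M) = -5 + M**3 + 7*M**2 (I(c, M) = -5 + M**3 + 7*0 + 7*M**2 + M*0 = -5 + M**3 + 0 + 7*M**2 + 0 = -5 + M**3 + 7*M**2)
sqrt(44345 + I(-46, -15)*2) = sqrt(44345 + (-5 + (-15)**3 + 7*(-15)**2)*2) = sqrt(44345 + (-5 - 3375 + 7*225)*2) = sqrt(44345 + (-5 - 3375 + 1575)*2) = sqrt(44345 - 1805*2) = sqrt(44345 - 3610) = sqrt(40735)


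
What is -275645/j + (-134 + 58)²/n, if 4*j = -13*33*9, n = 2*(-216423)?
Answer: 26512502308/92845467 ≈ 285.56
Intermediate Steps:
n = -432846
j = -3861/4 (j = (-13*33*9)/4 = (-429*9)/4 = (¼)*(-3861) = -3861/4 ≈ -965.25)
-275645/j + (-134 + 58)²/n = -275645/(-3861/4) + (-134 + 58)²/(-432846) = -275645*(-4/3861) + (-76)²*(-1/432846) = 1102580/3861 + 5776*(-1/432846) = 1102580/3861 - 2888/216423 = 26512502308/92845467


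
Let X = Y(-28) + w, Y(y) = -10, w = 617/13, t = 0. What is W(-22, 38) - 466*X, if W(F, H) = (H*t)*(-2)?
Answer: -226942/13 ≈ -17457.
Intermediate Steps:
w = 617/13 (w = 617*(1/13) = 617/13 ≈ 47.462)
W(F, H) = 0 (W(F, H) = (H*0)*(-2) = 0*(-2) = 0)
X = 487/13 (X = -10 + 617/13 = 487/13 ≈ 37.462)
W(-22, 38) - 466*X = 0 - 466*487/13 = 0 - 226942/13 = -226942/13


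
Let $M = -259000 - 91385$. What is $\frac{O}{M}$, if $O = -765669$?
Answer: $\frac{255223}{116795} \approx 2.1852$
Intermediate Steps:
$M = -350385$
$\frac{O}{M} = - \frac{765669}{-350385} = \left(-765669\right) \left(- \frac{1}{350385}\right) = \frac{255223}{116795}$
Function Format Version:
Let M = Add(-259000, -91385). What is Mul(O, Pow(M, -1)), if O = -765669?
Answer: Rational(255223, 116795) ≈ 2.1852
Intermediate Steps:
M = -350385
Mul(O, Pow(M, -1)) = Mul(-765669, Pow(-350385, -1)) = Mul(-765669, Rational(-1, 350385)) = Rational(255223, 116795)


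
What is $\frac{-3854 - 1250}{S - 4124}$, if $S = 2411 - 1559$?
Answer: $\frac{638}{409} \approx 1.5599$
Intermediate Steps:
$S = 852$ ($S = 2411 - 1559 = 852$)
$\frac{-3854 - 1250}{S - 4124} = \frac{-3854 - 1250}{852 - 4124} = - \frac{5104}{-3272} = \left(-5104\right) \left(- \frac{1}{3272}\right) = \frac{638}{409}$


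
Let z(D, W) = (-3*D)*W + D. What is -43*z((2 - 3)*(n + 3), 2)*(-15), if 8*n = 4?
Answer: 22575/2 ≈ 11288.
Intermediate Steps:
n = 1/2 (n = (1/8)*4 = 1/2 ≈ 0.50000)
z(D, W) = D - 3*D*W (z(D, W) = -3*D*W + D = D - 3*D*W)
-43*z((2 - 3)*(n + 3), 2)*(-15) = -43*(2 - 3)*(1/2 + 3)*(1 - 3*2)*(-15) = -43*(-1*7/2)*(1 - 6)*(-15) = -(-301)*(-5)/2*(-15) = -43*35/2*(-15) = -1505/2*(-15) = 22575/2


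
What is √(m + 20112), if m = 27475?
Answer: √47587 ≈ 218.14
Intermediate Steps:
√(m + 20112) = √(27475 + 20112) = √47587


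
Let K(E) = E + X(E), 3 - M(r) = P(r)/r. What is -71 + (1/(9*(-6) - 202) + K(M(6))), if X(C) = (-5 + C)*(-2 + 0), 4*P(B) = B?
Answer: -16321/256 ≈ -63.754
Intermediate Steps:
P(B) = B/4
X(C) = 10 - 2*C (X(C) = (-5 + C)*(-2) = 10 - 2*C)
M(r) = 11/4 (M(r) = 3 - r/4/r = 3 - 1*¼ = 3 - ¼ = 11/4)
K(E) = 10 - E (K(E) = E + (10 - 2*E) = 10 - E)
-71 + (1/(9*(-6) - 202) + K(M(6))) = -71 + (1/(9*(-6) - 202) + (10 - 1*11/4)) = -71 + (1/(-54 - 202) + (10 - 11/4)) = -71 + (1/(-256) + 29/4) = -71 + (-1/256 + 29/4) = -71 + 1855/256 = -16321/256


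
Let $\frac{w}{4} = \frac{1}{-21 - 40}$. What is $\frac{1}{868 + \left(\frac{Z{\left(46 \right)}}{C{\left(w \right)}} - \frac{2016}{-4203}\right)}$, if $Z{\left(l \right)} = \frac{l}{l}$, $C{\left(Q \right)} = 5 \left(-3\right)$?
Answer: $\frac{7005}{6083233} \approx 0.0011515$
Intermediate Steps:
$w = - \frac{4}{61}$ ($w = \frac{4}{-21 - 40} = \frac{4}{-61} = 4 \left(- \frac{1}{61}\right) = - \frac{4}{61} \approx -0.065574$)
$C{\left(Q \right)} = -15$
$Z{\left(l \right)} = 1$
$\frac{1}{868 + \left(\frac{Z{\left(46 \right)}}{C{\left(w \right)}} - \frac{2016}{-4203}\right)} = \frac{1}{868 + \left(1 \frac{1}{-15} - \frac{2016}{-4203}\right)} = \frac{1}{868 + \left(1 \left(- \frac{1}{15}\right) - - \frac{224}{467}\right)} = \frac{1}{868 + \left(- \frac{1}{15} + \frac{224}{467}\right)} = \frac{1}{868 + \frac{2893}{7005}} = \frac{1}{\frac{6083233}{7005}} = \frac{7005}{6083233}$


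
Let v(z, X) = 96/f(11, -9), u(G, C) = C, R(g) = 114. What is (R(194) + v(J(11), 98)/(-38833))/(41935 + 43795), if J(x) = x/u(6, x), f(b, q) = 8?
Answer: 442695/332915309 ≈ 0.0013298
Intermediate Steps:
J(x) = 1 (J(x) = x/x = 1)
v(z, X) = 12 (v(z, X) = 96/8 = 96*(⅛) = 12)
(R(194) + v(J(11), 98)/(-38833))/(41935 + 43795) = (114 + 12/(-38833))/(41935 + 43795) = (114 + 12*(-1/38833))/85730 = (114 - 12/38833)*(1/85730) = (4426950/38833)*(1/85730) = 442695/332915309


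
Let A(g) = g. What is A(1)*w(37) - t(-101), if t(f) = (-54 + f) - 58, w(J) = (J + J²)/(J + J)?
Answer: 232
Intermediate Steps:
w(J) = (J + J²)/(2*J) (w(J) = (J + J²)/((2*J)) = (J + J²)*(1/(2*J)) = (J + J²)/(2*J))
t(f) = -112 + f
A(1)*w(37) - t(-101) = 1*(½ + (½)*37) - (-112 - 101) = 1*(½ + 37/2) - 1*(-213) = 1*19 + 213 = 19 + 213 = 232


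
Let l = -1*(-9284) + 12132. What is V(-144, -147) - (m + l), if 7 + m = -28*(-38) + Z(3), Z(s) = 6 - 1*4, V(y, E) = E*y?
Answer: -1307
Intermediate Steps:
Z(s) = 2 (Z(s) = 6 - 4 = 2)
m = 1059 (m = -7 + (-28*(-38) + 2) = -7 + (1064 + 2) = -7 + 1066 = 1059)
l = 21416 (l = 9284 + 12132 = 21416)
V(-144, -147) - (m + l) = -147*(-144) - (1059 + 21416) = 21168 - 1*22475 = 21168 - 22475 = -1307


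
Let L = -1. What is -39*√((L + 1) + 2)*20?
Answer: -780*√2 ≈ -1103.1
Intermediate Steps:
-39*√((L + 1) + 2)*20 = -39*√((-1 + 1) + 2)*20 = -39*√(0 + 2)*20 = -39*√2*20 = -780*√2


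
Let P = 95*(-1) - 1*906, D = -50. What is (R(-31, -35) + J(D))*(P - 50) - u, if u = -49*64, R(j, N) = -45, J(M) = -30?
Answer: 81961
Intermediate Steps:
P = -1001 (P = -95 - 906 = -1001)
u = -3136
(R(-31, -35) + J(D))*(P - 50) - u = (-45 - 30)*(-1001 - 50) - 1*(-3136) = -75*(-1051) + 3136 = 78825 + 3136 = 81961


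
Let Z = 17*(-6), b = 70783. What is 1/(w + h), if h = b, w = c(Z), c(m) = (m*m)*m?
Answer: -1/990425 ≈ -1.0097e-6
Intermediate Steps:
Z = -102
c(m) = m³ (c(m) = m²*m = m³)
w = -1061208 (w = (-102)³ = -1061208)
h = 70783
1/(w + h) = 1/(-1061208 + 70783) = 1/(-990425) = -1/990425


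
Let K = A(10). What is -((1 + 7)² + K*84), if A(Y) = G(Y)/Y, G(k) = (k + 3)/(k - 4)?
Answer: -411/5 ≈ -82.200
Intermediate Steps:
G(k) = (3 + k)/(-4 + k)
A(Y) = (3 + Y)/(Y*(-4 + Y)) (A(Y) = ((3 + Y)/(-4 + Y))/Y = (3 + Y)/(Y*(-4 + Y)))
K = 13/60 (K = (3 + 10)/(10*(-4 + 10)) = (⅒)*13/6 = (⅒)*(⅙)*13 = 13/60 ≈ 0.21667)
-((1 + 7)² + K*84) = -((1 + 7)² + (13/60)*84) = -(8² + 91/5) = -(64 + 91/5) = -1*411/5 = -411/5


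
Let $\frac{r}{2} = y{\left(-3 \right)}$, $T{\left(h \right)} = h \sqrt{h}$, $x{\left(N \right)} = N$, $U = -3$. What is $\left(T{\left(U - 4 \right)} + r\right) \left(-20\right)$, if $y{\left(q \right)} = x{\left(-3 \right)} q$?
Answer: $-360 + 140 i \sqrt{7} \approx -360.0 + 370.41 i$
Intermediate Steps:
$y{\left(q \right)} = - 3 q$
$T{\left(h \right)} = h^{\frac{3}{2}}$
$r = 18$ ($r = 2 \left(\left(-3\right) \left(-3\right)\right) = 2 \cdot 9 = 18$)
$\left(T{\left(U - 4 \right)} + r\right) \left(-20\right) = \left(\left(-3 - 4\right)^{\frac{3}{2}} + 18\right) \left(-20\right) = \left(\left(-7\right)^{\frac{3}{2}} + 18\right) \left(-20\right) = \left(- 7 i \sqrt{7} + 18\right) \left(-20\right) = \left(18 - 7 i \sqrt{7}\right) \left(-20\right) = -360 + 140 i \sqrt{7}$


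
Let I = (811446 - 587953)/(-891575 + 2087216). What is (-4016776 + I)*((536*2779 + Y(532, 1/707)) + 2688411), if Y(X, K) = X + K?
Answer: -14187858931636800846130/845318187 ≈ -1.6784e+13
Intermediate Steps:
I = 223493/1195641 ≈ 0.18692
Y(X, K) = K + X
(-4016776 + I)*((536*2779 + Y(532, 1/707)) + 2688411) = (-4016776 + 223493/1195641)*((536*2779 + (1/707 + 532)) + 2688411) = -4802621849923*((1489544 + (1/707 + 532)) + 2688411)/1195641 = -4802621849923*((1489544 + 376125/707) + 2688411)/1195641 = -4802621849923*(1053483733/707 + 2688411)/1195641 = -4802621849923/1195641*2954190310/707 = -14187858931636800846130/845318187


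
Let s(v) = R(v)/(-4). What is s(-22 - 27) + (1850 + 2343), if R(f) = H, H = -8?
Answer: 4195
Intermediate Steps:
R(f) = -8
s(v) = 2 (s(v) = -8/(-4) = -8*(-1/4) = 2)
s(-22 - 27) + (1850 + 2343) = 2 + (1850 + 2343) = 2 + 4193 = 4195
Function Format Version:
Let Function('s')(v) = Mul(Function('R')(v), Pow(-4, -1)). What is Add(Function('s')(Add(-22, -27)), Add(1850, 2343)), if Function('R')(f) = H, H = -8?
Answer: 4195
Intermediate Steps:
Function('R')(f) = -8
Function('s')(v) = 2 (Function('s')(v) = Mul(-8, Pow(-4, -1)) = Mul(-8, Rational(-1, 4)) = 2)
Add(Function('s')(Add(-22, -27)), Add(1850, 2343)) = Add(2, Add(1850, 2343)) = Add(2, 4193) = 4195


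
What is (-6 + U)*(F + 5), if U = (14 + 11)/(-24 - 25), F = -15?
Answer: 3190/49 ≈ 65.102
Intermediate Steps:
U = -25/49 (U = 25/(-49) = 25*(-1/49) = -25/49 ≈ -0.51020)
(-6 + U)*(F + 5) = (-6 - 25/49)*(-15 + 5) = -319/49*(-10) = 3190/49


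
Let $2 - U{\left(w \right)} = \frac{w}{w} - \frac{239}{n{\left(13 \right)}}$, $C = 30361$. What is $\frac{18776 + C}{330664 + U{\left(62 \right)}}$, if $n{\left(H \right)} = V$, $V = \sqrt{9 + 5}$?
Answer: $\frac{20679127770}{139159157639} - \frac{1067613 \sqrt{14}}{139159157639} \approx 0.14857$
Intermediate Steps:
$V = \sqrt{14} \approx 3.7417$
$n{\left(H \right)} = \sqrt{14}$
$U{\left(w \right)} = 1 + \frac{239 \sqrt{14}}{14}$ ($U{\left(w \right)} = 2 - \left(\frac{w}{w} - \frac{239}{\sqrt{14}}\right) = 2 - \left(1 - 239 \frac{\sqrt{14}}{14}\right) = 2 - \left(1 - \frac{239 \sqrt{14}}{14}\right) = 1 + \frac{239 \sqrt{14}}{14}$)
$\frac{18776 + C}{330664 + U{\left(62 \right)}} = \frac{18776 + 30361}{330664 + \left(1 + \frac{239 \sqrt{14}}{14}\right)} = \frac{49137}{330665 + \frac{239 \sqrt{14}}{14}}$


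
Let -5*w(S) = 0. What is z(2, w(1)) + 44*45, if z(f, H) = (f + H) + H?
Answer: 1982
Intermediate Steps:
w(S) = 0 (w(S) = -1/5*0 = 0)
z(f, H) = f + 2*H (z(f, H) = (H + f) + H = f + 2*H)
z(2, w(1)) + 44*45 = (2 + 2*0) + 44*45 = (2 + 0) + 1980 = 2 + 1980 = 1982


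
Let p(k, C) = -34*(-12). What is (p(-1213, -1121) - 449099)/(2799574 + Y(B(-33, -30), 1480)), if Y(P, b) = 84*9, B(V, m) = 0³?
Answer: -448691/2800330 ≈ -0.16023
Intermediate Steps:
B(V, m) = 0
p(k, C) = 408
Y(P, b) = 756
(p(-1213, -1121) - 449099)/(2799574 + Y(B(-33, -30), 1480)) = (408 - 449099)/(2799574 + 756) = -448691/2800330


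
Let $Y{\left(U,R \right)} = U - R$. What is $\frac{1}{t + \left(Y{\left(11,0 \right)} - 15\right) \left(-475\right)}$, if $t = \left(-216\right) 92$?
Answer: $- \frac{1}{17972} \approx -5.5642 \cdot 10^{-5}$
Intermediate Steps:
$t = -19872$
$\frac{1}{t + \left(Y{\left(11,0 \right)} - 15\right) \left(-475\right)} = \frac{1}{-19872 + \left(\left(11 - 0\right) - 15\right) \left(-475\right)} = \frac{1}{-19872 + \left(\left(11 + 0\right) - 15\right) \left(-475\right)} = \frac{1}{-19872 + \left(11 - 15\right) \left(-475\right)} = \frac{1}{-19872 - -1900} = \frac{1}{-19872 + 1900} = \frac{1}{-17972} = - \frac{1}{17972}$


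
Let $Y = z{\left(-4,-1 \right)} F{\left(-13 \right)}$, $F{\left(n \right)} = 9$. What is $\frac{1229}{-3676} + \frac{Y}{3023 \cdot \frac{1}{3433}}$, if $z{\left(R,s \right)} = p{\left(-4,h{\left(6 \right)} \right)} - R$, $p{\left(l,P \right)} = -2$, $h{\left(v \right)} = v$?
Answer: $\frac{223439477}{11112548} \approx 20.107$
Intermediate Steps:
$z{\left(R,s \right)} = -2 - R$
$Y = 18$ ($Y = \left(-2 - -4\right) 9 = \left(-2 + 4\right) 9 = 2 \cdot 9 = 18$)
$\frac{1229}{-3676} + \frac{Y}{3023 \cdot \frac{1}{3433}} = \frac{1229}{-3676} + \frac{18}{3023 \cdot \frac{1}{3433}} = 1229 \left(- \frac{1}{3676}\right) + \frac{18}{3023 \cdot \frac{1}{3433}} = - \frac{1229}{3676} + \frac{18}{\frac{3023}{3433}} = - \frac{1229}{3676} + 18 \cdot \frac{3433}{3023} = - \frac{1229}{3676} + \frac{61794}{3023} = \frac{223439477}{11112548}$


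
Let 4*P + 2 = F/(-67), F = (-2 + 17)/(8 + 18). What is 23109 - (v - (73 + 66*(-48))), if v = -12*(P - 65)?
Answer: 33495131/1742 ≈ 19228.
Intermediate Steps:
F = 15/26 ≈ 0.57692
P = -3499/6968 (P = -½ + ((15/26)/(-67))/4 = -½ + ((15/26)*(-1/67))/4 = -½ + (¼)*(-15/1742) = -½ - 15/6968 = -3499/6968 ≈ -0.50215)
v = 1369257/1742 (v = -12*(-3499/6968 - 65) = -12*(-456419/6968) = 1369257/1742 ≈ 786.03)
23109 - (v - (73 + 66*(-48))) = 23109 - (1369257/1742 - (73 + 66*(-48))) = 23109 - (1369257/1742 - (73 - 3168)) = 23109 - (1369257/1742 - 1*(-3095)) = 23109 - (1369257/1742 + 3095) = 23109 - 1*6760747/1742 = 23109 - 6760747/1742 = 33495131/1742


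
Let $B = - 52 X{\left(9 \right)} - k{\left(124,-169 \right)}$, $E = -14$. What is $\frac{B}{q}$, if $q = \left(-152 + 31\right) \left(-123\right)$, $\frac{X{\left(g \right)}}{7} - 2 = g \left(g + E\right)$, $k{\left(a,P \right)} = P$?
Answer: $\frac{15821}{14883} \approx 1.063$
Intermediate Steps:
$X{\left(g \right)} = 14 + 7 g \left(-14 + g\right)$ ($X{\left(g \right)} = 14 + 7 g \left(g - 14\right) = 14 + 7 g \left(-14 + g\right)$)
$B = 15821$ ($B = - 52 \left(14 - 882 + 7 \cdot 9^{2}\right) - -169 = - 52 \left(14 - 882 + 7 \cdot 81\right) + 169 = - 52 \left(14 - 882 + 567\right) + 169 = \left(-52\right) \left(-301\right) + 169 = 15652 + 169 = 15821$)
$q = 14883$ ($q = \left(-121\right) \left(-123\right) = 14883$)
$\frac{B}{q} = \frac{15821}{14883}$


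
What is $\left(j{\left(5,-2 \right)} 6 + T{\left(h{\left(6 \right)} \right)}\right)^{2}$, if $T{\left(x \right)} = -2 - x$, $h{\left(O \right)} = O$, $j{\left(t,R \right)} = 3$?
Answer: $100$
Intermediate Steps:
$\left(j{\left(5,-2 \right)} 6 + T{\left(h{\left(6 \right)} \right)}\right)^{2} = \left(3 \cdot 6 - 8\right)^{2} = \left(18 - 8\right)^{2} = 10^{2} = 100$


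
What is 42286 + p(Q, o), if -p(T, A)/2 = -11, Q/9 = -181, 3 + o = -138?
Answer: 42308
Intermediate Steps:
o = -141 (o = -3 - 138 = -141)
Q = -1629 (Q = 9*(-181) = -1629)
p(T, A) = 22 (p(T, A) = -2*(-11) = 22)
42286 + p(Q, o) = 42286 + 22 = 42308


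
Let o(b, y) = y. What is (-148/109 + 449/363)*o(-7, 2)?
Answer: -9566/39567 ≈ -0.24177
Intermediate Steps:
(-148/109 + 449/363)*o(-7, 2) = (-148/109 + 449/363)*2 = -4783/39567*2 = -9566/39567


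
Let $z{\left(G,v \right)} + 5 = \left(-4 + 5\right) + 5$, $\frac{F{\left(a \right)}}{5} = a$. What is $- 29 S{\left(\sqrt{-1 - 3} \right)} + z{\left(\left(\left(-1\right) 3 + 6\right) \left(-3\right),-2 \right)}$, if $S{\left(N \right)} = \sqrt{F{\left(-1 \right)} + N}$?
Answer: $1 - 29 \sqrt{-5 + 2 i} \approx -11.726 - 66.083 i$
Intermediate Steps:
$F{\left(a \right)} = 5 a$
$z{\left(G,v \right)} = 1$ ($z{\left(G,v \right)} = -5 + \left(\left(-4 + 5\right) + 5\right) = -5 + \left(1 + 5\right) = -5 + 6 = 1$)
$S{\left(N \right)} = \sqrt{-5 + N}$ ($S{\left(N \right)} = \sqrt{5 \left(-1\right) + N} = \sqrt{-5 + N}$)
$- 29 S{\left(\sqrt{-1 - 3} \right)} + z{\left(\left(\left(-1\right) 3 + 6\right) \left(-3\right),-2 \right)} = - 29 \sqrt{-5 + \sqrt{-1 - 3}} + 1 = - 29 \sqrt{-5 + \sqrt{-4}} + 1 = - 29 \sqrt{-5 + 2 i} + 1 = 1 - 29 \sqrt{-5 + 2 i}$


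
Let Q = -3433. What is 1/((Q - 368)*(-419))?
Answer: 1/1592619 ≈ 6.2790e-7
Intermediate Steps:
1/((Q - 368)*(-419)) = 1/(-3433 - 368*(-419)) = -1/419/(-3801) = -1/3801*(-1/419) = 1/1592619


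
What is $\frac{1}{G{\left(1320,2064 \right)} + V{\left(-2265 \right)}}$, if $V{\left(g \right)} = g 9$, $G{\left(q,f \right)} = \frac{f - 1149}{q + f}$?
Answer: $- \frac{1128}{22993975} \approx -4.9056 \cdot 10^{-5}$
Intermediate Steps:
$G{\left(q,f \right)} = \frac{-1149 + f}{f + q}$
$V{\left(g \right)} = 9 g$
$\frac{1}{G{\left(1320,2064 \right)} + V{\left(-2265 \right)}} = \frac{1}{\frac{-1149 + 2064}{2064 + 1320} + 9 \left(-2265\right)} = \frac{1}{\frac{1}{3384} \cdot 915 - 20385} = \frac{1}{\frac{305}{1128} - 20385} = \frac{1}{- \frac{22993975}{1128}} = - \frac{1128}{22993975}$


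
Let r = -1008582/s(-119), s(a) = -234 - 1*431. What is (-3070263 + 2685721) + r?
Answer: -254711848/665 ≈ -3.8303e+5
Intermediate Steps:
s(a) = -665 (s(a) = -234 - 431 = -665)
r = 1008582/665 (r = -1008582/(-665) = -1008582*(-1/665) = 1008582/665 ≈ 1516.7)
(-3070263 + 2685721) + r = (-3070263 + 2685721) + 1008582/665 = -384542 + 1008582/665 = -254711848/665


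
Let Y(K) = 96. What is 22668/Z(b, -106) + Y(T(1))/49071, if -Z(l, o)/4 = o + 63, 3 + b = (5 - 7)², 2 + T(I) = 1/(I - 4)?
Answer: 92696495/703351 ≈ 131.79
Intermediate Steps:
T(I) = -2 + 1/(-4 + I) (T(I) = -2 + 1/(I - 4) = -2 + 1/(-4 + I))
b = 1 (b = -3 + (5 - 7)² = -3 + (-2)² = -3 + 4 = 1)
Z(l, o) = -252 - 4*o (Z(l, o) = -4*(o + 63) = -4*(63 + o) = -252 - 4*o)
22668/Z(b, -106) + Y(T(1))/49071 = 22668/(-252 - 4*(-106)) + 96/49071 = 22668/(-252 + 424) + 96*(1/49071) = 22668/172 + 32/16357 = 22668*(1/172) + 32/16357 = 5667/43 + 32/16357 = 92696495/703351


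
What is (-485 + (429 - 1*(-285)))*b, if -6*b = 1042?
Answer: -119309/3 ≈ -39770.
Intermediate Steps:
b = -521/3 (b = -⅙*1042 = -521/3 ≈ -173.67)
(-485 + (429 - 1*(-285)))*b = (-485 + (429 - 1*(-285)))*(-521/3) = (-485 + (429 + 285))*(-521/3) = (-485 + 714)*(-521/3) = 229*(-521/3) = -119309/3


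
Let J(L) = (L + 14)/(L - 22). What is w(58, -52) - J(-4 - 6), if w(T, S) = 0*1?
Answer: ⅛ ≈ 0.12500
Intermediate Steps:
w(T, S) = 0
J(L) = (14 + L)/(-22 + L)
w(58, -52) - J(-4 - 6) = 0 - (14 + (-4 - 6))/(-22 + (-4 - 6)) = 0 - (14 - 10)/(-22 - 10) = 0 - 4/(-32) = 0 - (-1)*4/32 = 0 - 1*(-⅛) = 0 + ⅛ = ⅛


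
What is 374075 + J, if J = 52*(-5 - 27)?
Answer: 372411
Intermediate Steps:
J = -1664 (J = 52*(-32) = -1664)
374075 + J = 374075 - 1664 = 372411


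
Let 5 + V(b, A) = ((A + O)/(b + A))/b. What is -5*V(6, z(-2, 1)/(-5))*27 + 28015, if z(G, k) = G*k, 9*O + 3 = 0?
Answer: 1836145/64 ≈ 28690.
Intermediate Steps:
O = -⅓ (O = -⅓ + (⅑)*0 = -⅓ + 0 = -⅓ ≈ -0.33333)
V(b, A) = -5 + (-⅓ + A)/(b*(A + b)) (V(b, A) = -5 + ((A - ⅓)/(b + A))/b = -5 + ((-⅓ + A)/(A + b))/b = -5 + (-⅓ + A)/(b*(A + b)))
-5*V(6, z(-2, 1)/(-5))*27 + 28015 = -5*(-⅓ - 2*1/(-5) - 5*6² - 5*-2*1/(-5)*6)/(6*(-2*1/(-5) + 6))*27 + 28015 = -5*(-⅓ - 2*(-⅕) - 5*36 - 5*(-2*(-⅕))*6)/(6*(-2*(-⅕) + 6))*27 + 28015 = -5*(-⅓ + ⅖ - 180 - 5*⅖*6)/(6*(⅖ + 6))*27 + 28015 = -5*(-⅓ + ⅖ - 180 - 12)/(6*32/5)*27 + 28015 = -5*5*(-2879)/(6*32*15)*27 + 28015 = -5*(-2879/576)*27 + 28015 = (14395/576)*27 + 28015 = 43185/64 + 28015 = 1836145/64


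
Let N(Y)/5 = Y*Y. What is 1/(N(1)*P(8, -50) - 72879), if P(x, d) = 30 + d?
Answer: -1/72979 ≈ -1.3703e-5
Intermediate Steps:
N(Y) = 5*Y² (N(Y) = 5*(Y*Y) = 5*Y²)
1/(N(1)*P(8, -50) - 72879) = 1/((5*1²)*(30 - 50) - 72879) = 1/((5*1)*(-20) - 72879) = 1/(5*(-20) - 72879) = 1/(-100 - 72879) = 1/(-72979) = -1/72979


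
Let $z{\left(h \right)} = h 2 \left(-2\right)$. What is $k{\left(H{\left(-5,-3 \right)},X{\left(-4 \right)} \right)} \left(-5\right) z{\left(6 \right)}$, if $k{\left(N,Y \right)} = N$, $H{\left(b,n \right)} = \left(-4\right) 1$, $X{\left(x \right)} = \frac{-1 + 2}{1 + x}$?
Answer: $-480$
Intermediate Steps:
$X{\left(x \right)} = \frac{1}{1 + x}$ ($X{\left(x \right)} = 1 \frac{1}{1 + x} = \frac{1}{1 + x}$)
$H{\left(b,n \right)} = -4$
$z{\left(h \right)} = - 4 h$ ($z{\left(h \right)} = 2 h \left(-2\right) = - 4 h$)
$k{\left(H{\left(-5,-3 \right)},X{\left(-4 \right)} \right)} \left(-5\right) z{\left(6 \right)} = \left(-4\right) \left(-5\right) \left(\left(-4\right) 6\right) = 20 \left(-24\right) = -480$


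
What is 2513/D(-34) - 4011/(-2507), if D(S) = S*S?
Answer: 10936807/2898092 ≈ 3.7738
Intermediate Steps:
D(S) = S**2
2513/D(-34) - 4011/(-2507) = 2513/((-34)**2) - 4011/(-2507) = 2513/1156 - 4011*(-1/2507) = 2513*(1/1156) + 4011/2507 = 2513/1156 + 4011/2507 = 10936807/2898092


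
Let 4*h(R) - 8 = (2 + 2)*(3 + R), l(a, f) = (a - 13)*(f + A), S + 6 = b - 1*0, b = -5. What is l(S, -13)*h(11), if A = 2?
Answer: 4224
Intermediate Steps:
S = -11 (S = -6 + (-5 - 1*0) = -6 + (-5 + 0) = -6 - 5 = -11)
l(a, f) = (-13 + a)*(2 + f) (l(a, f) = (a - 13)*(f + 2) = (-13 + a)*(2 + f))
h(R) = 5 + R (h(R) = 2 + ((2 + 2)*(3 + R))/4 = 2 + (4*(3 + R))/4 = 2 + (12 + 4*R)/4 = 2 + (3 + R) = 5 + R)
l(S, -13)*h(11) = (-26 - 13*(-13) + 2*(-11) - 11*(-13))*(5 + 11) = (-26 + 169 - 22 + 143)*16 = 264*16 = 4224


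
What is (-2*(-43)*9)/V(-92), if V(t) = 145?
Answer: 774/145 ≈ 5.3379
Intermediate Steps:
(-2*(-43)*9)/V(-92) = (-2*(-43)*9)/145 = (86*9)*(1/145) = 774*(1/145) = 774/145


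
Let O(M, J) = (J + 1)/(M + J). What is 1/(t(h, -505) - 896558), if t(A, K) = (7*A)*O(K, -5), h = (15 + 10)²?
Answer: -51/45722708 ≈ -1.1154e-6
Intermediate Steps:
O(M, J) = (1 + J)/(J + M)
h = 625 (h = 25² = 625)
t(A, K) = -28*A/(-5 + K) (t(A, K) = (7*A)*((1 - 5)/(-5 + K)) = (7*A)*(-4/(-5 + K)) = -28*A/(-5 + K))
1/(t(h, -505) - 896558) = 1/(-28*625/(-5 - 505) - 896558) = 1/(-28*625/(-510) - 896558) = 1/(-28*625*(-1/510) - 896558) = 1/(1750/51 - 896558) = 1/(-45722708/51) = -51/45722708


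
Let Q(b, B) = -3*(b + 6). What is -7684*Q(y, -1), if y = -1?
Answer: 115260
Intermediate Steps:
Q(b, B) = -18 - 3*b (Q(b, B) = -3*(6 + b) = -18 - 3*b)
-7684*Q(y, -1) = -7684*(-18 - 3*(-1)) = -7684*(-18 + 3) = -7684*(-15) = 115260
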